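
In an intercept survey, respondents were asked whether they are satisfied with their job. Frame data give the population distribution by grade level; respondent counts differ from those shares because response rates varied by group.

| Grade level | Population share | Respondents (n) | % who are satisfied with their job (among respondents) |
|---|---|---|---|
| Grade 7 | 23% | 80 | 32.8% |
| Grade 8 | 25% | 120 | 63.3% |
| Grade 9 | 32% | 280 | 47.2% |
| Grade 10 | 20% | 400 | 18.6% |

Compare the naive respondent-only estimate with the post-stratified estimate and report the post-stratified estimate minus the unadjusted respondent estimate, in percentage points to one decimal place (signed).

Naive respondent-only estimate (weights = respondent counts):
  (80/880)×32.8 + (120/880)×63.3 + (280/880)×47.2 + (400/880)×18.6 = 35.0864%
Reweighting by population grade level shares:
  0.23×32.8 + 0.25×63.3 + 0.32×47.2 + 0.2×18.6 = 42.193%
Difference = 42.193 − 35.0864 = 7.1066 pp.

+7.1 percentage points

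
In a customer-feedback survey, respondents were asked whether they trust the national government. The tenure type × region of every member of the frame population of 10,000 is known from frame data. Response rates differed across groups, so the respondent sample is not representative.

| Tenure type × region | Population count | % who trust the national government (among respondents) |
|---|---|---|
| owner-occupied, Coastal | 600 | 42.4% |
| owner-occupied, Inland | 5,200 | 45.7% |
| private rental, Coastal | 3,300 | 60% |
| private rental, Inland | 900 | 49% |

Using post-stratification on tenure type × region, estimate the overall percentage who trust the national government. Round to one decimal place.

Reweight to the known tenure type × region distribution:
  owner-occupied, Coastal: (600/10,000) × 42.4 = 2.544
  owner-occupied, Inland: (5,200/10,000) × 45.7 = 23.764
  private rental, Coastal: (3,300/10,000) × 60 = 19.8
  private rental, Inland: (900/10,000) × 49 = 4.41
Post-stratified estimate = 50.518 → 50.5%.

50.5%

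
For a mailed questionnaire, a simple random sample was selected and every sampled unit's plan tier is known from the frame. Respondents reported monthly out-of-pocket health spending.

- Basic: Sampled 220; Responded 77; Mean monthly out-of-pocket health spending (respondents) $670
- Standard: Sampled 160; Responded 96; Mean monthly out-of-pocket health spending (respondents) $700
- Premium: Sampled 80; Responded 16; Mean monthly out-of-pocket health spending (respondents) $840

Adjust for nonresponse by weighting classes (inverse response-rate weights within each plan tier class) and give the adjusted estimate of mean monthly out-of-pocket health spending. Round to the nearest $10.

$710

Class response rates: Basic 77/220 = 35%, Standard 96/160 = 60%, Premium 16/80 = 20%.
Inverse-response-rate weighting restores each class to its sampled count, so class totals weight by n_sampled:
  Basic: 220 × 670 = 147,400
  Standard: 160 × 700 = 112,000
  Premium: 80 × 840 = 67,200
Adjusted estimate = 326,600 / 460 = 710 → $710.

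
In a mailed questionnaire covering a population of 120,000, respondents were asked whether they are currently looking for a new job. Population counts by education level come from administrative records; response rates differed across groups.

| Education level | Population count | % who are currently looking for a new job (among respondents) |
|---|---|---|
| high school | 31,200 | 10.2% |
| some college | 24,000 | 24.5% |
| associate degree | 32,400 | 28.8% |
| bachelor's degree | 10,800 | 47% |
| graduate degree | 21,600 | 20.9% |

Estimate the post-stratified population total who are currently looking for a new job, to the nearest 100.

28,000

Estimated count per cell = population count × respondent percentage:
  high school: 31,200 × 10.2% = 3182.4
  some college: 24,000 × 24.5% = 5880
  associate degree: 32,400 × 28.8% = 9331.2
  bachelor's degree: 10,800 × 47% = 5076
  graduate degree: 21,600 × 20.9% = 4514.4
Estimated total = 27,984 → 28,000.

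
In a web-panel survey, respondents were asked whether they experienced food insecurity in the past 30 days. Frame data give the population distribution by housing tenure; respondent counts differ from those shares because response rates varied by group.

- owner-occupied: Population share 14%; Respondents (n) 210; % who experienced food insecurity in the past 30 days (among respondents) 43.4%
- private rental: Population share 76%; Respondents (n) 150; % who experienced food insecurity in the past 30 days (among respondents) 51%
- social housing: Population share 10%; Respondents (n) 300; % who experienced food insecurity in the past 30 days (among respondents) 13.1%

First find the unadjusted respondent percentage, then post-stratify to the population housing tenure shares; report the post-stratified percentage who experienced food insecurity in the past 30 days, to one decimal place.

46.1%

Unadjusted (pooled respondent) estimate weights by respondent counts:
  (210/660)×43.4 + (150/660)×51 + (300/660)×13.1 = 31.3545%
Post-stratified estimate weights by population shares:
  0.14×43.4 + 0.76×51 + 0.1×13.1 = 46.146%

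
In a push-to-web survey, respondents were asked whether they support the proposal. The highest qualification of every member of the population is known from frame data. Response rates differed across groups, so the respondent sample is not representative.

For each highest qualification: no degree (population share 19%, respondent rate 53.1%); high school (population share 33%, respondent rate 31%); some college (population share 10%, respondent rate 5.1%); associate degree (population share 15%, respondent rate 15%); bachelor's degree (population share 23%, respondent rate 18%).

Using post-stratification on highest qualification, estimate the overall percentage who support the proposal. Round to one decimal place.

Reweight to the known highest qualification distribution:
  no degree: 0.19 × 53.1 = 10.089
  high school: 0.33 × 31 = 10.23
  some college: 0.1 × 5.1 = 0.51
  associate degree: 0.15 × 15 = 2.25
  bachelor's degree: 0.23 × 18 = 4.14
Post-stratified estimate = 27.219 → 27.2%.

27.2%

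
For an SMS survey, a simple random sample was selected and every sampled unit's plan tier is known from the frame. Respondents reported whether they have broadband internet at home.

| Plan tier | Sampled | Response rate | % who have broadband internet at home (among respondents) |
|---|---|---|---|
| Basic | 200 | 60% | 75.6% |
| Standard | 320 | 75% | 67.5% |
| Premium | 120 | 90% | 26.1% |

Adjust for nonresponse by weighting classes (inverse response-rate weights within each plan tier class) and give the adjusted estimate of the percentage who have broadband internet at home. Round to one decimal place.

62.3%

Inverse-response-rate weighting restores each class to its sampled count, so class totals weight by n_sampled:
  Basic: 200 × 75.6 = 15120
  Standard: 320 × 67.5 = 21,600
  Premium: 120 × 26.1 = 3132
Adjusted estimate = 39,852 / 640 = 62.2687 → 62.3%.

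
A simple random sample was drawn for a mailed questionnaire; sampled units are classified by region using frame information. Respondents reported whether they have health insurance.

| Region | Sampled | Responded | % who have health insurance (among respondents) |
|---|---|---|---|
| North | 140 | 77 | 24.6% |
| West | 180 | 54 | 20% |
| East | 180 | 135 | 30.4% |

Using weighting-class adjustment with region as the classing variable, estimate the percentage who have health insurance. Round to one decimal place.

Class response rates: North 77/140 = 55%, West 54/180 = 30%, East 135/180 = 75%.
Each respondent's weight = sampled/responded in their class; summing within a class gives n_sampled, so:
  North: 140 × 24.6 = 3444
  West: 180 × 20 = 3600
  East: 180 × 30.4 = 5472
Adjusted estimate = 12,516 / 500 = 25.032 → 25.0%.

25.0%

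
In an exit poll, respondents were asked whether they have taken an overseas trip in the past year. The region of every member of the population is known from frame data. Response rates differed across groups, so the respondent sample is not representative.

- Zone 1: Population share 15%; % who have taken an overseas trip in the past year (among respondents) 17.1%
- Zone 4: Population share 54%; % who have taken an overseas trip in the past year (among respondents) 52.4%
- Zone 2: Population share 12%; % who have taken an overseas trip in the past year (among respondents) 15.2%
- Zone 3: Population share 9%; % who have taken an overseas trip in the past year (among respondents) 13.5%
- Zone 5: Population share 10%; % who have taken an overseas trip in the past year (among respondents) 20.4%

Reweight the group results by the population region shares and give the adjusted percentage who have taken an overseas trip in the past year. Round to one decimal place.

35.9%

Weight each group's respondent value by its population share:
  Zone 1: 0.15 × 17.1 = 2.565
  Zone 4: 0.54 × 52.4 = 28.296
  Zone 2: 0.12 × 15.2 = 1.824
  Zone 3: 0.09 × 13.5 = 1.215
  Zone 5: 0.1 × 20.4 = 2.04
Post-stratified estimate = 35.94 → 35.9%.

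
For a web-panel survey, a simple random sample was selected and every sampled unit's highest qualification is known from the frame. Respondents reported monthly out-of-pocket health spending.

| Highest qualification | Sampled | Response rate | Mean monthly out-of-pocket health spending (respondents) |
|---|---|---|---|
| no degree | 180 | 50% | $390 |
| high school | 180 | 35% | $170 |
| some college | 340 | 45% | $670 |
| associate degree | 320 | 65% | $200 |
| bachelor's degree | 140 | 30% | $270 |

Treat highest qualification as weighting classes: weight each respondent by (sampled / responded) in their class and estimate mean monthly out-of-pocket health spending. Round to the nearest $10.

Weighting each respondent by the inverse class response rate inflates each class back to its sampled size, so the class weight is n_sampled:
  no degree: 180 × 390 = 70,200
  high school: 180 × 170 = 30,600
  some college: 340 × 670 = 227,800
  associate degree: 320 × 200 = 64,000
  bachelor's degree: 140 × 270 = 37,800
Adjusted estimate = 430,400 / 1,160 = 371.034 → $370.

$370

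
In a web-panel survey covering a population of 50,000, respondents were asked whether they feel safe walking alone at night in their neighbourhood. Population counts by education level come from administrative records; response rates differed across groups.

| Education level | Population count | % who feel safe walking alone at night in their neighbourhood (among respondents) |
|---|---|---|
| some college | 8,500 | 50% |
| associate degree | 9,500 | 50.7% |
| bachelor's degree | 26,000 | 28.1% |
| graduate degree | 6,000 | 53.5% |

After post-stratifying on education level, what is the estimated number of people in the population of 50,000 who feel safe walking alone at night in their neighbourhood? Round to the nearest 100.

Apply each group's respondent rate to its population count:
  some college: 8,500 × 50% = 4250
  associate degree: 9,500 × 50.7% = 4816.5
  bachelor's degree: 26,000 × 28.1% = 7306
  graduate degree: 6,000 × 53.5% = 3210
Estimated total = 19582.5 → 19,600.

19,600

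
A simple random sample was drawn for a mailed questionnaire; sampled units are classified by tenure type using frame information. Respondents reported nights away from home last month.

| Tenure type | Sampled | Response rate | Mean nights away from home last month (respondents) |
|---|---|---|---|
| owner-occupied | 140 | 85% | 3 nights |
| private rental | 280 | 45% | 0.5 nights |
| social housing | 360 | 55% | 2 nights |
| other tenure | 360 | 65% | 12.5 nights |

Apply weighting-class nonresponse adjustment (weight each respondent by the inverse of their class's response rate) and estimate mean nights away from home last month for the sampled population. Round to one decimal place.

Each respondent's weight = sampled/responded in their class; summing within a class gives n_sampled, so:
  owner-occupied: 140 × 3 = 420
  private rental: 280 × 0.5 = 140
  social housing: 360 × 2 = 720
  other tenure: 360 × 12.5 = 4500
Adjusted estimate = 5780 / 1,140 = 5.07017 → 5.1.

5.1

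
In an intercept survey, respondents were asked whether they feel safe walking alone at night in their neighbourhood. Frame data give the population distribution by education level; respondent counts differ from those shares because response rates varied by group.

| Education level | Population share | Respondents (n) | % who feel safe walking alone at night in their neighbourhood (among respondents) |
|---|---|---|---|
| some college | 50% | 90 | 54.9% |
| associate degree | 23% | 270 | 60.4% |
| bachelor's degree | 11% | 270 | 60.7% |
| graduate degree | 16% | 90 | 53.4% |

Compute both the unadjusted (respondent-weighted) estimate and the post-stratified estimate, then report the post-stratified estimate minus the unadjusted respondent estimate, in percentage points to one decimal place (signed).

Naive respondent-only estimate (weights = respondent counts):
  (90/720)×54.9 + (270/720)×60.4 + (270/720)×60.7 + (90/720)×53.4 = 58.95%
Reweighting by population education level shares:
  0.5×54.9 + 0.23×60.4 + 0.11×60.7 + 0.16×53.4 = 56.563%
Difference = 56.563 − 58.95 = -2.387 pp.

-2.4 percentage points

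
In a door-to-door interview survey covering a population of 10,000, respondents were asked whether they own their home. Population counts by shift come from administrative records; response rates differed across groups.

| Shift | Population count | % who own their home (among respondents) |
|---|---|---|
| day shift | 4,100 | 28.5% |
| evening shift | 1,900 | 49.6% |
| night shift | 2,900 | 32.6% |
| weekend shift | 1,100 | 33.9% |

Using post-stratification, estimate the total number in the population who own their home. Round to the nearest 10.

3,430

Apply each group's respondent rate to its population count:
  day shift: 4,100 × 28.5% = 1168.5
  evening shift: 1,900 × 49.6% = 942.4
  night shift: 2,900 × 32.6% = 945.4
  weekend shift: 1,100 × 33.9% = 372.9
Estimated total = 3429.2 → 3,430.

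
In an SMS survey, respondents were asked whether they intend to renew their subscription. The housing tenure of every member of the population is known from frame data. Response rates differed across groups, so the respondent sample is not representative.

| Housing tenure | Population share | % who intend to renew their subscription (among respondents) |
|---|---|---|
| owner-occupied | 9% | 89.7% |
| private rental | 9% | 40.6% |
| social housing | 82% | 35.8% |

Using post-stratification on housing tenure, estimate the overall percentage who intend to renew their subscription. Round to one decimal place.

41.1%

Reweight to the known housing tenure distribution:
  owner-occupied: 0.09 × 89.7 = 8.073
  private rental: 0.09 × 40.6 = 3.654
  social housing: 0.82 × 35.8 = 29.356
Post-stratified estimate = 41.083 → 41.1%.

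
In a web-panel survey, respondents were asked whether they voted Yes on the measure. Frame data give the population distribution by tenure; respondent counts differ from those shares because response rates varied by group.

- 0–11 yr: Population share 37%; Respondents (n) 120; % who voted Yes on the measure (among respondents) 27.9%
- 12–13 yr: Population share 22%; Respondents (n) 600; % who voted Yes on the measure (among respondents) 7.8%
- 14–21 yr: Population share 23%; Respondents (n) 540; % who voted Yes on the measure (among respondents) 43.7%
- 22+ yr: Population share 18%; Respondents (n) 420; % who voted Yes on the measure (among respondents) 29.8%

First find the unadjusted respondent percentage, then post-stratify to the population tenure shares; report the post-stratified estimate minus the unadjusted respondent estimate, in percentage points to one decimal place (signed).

Naive respondent-only estimate (weights = respondent counts):
  (120/1680)×27.9 + (600/1680)×7.8 + (540/1680)×43.7 + (420/1680)×29.8 = 26.275%
Post-stratified estimate weights by population shares:
  0.37×27.9 + 0.22×7.8 + 0.23×43.7 + 0.18×29.8 = 27.454%
Difference = 27.454 − 26.275 = 1.179 pp.

+1.2 percentage points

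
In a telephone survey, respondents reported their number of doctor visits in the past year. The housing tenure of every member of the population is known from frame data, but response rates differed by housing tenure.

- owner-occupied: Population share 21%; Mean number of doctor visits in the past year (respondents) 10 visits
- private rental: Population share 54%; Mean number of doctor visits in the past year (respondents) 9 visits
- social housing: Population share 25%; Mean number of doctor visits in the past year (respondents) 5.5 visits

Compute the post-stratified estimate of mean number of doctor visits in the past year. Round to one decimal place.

Each cell contributes population-share × respondent value:
  owner-occupied: 0.21 × 10 = 2.1
  private rental: 0.54 × 9 = 4.86
  social housing: 0.25 × 5.5 = 1.375
Post-stratified estimate = 8.335 → 8.3.

8.3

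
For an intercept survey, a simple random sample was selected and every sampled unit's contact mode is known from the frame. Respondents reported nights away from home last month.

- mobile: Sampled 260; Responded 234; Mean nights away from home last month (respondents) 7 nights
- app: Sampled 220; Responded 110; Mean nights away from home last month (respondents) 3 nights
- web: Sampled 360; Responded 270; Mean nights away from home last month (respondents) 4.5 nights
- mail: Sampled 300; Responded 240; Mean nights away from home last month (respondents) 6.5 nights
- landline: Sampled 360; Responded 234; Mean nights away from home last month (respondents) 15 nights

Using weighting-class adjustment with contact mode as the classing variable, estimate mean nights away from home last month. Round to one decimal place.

7.6

Response rates by class: mobile 234/260 = 90%, app 110/220 = 50%, web 270/360 = 75%, mail 240/300 = 80%, landline 234/360 = 65%.
Each respondent's weight = sampled/responded in their class; summing within a class gives n_sampled, so:
  mobile: 260 × 7 = 1820
  app: 220 × 3 = 660
  web: 360 × 4.5 = 1620
  mail: 300 × 6.5 = 1950
  landline: 360 × 15 = 5400
Adjusted estimate = 11,450 / 1,500 = 7.63333 → 7.6.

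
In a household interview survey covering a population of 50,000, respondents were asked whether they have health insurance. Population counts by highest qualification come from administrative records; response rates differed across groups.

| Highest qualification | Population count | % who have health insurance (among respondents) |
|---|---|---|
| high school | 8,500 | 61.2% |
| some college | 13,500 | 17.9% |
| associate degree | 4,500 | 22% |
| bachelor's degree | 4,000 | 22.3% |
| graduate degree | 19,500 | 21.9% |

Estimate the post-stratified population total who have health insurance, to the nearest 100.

13,800

Each cell contributes its population count × the respondent rate:
  high school: 8,500 × 61.2% = 5202
  some college: 13,500 × 17.9% = 2416.5
  associate degree: 4,500 × 22% = 990
  bachelor's degree: 4,000 × 22.3% = 892
  graduate degree: 19,500 × 21.9% = 4270.5
Estimated total = 13,771 → 13,800.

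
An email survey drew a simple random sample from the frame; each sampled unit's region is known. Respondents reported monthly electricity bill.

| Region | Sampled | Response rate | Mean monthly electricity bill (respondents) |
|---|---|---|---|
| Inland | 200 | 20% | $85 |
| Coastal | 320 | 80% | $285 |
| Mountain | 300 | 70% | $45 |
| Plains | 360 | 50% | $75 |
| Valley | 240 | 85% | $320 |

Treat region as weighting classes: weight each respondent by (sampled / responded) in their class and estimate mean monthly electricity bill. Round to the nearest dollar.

Inverse-response-rate weighting restores each class to its sampled count, so class totals weight by n_sampled:
  Inland: 200 × 85 = 17,000
  Coastal: 320 × 285 = 91,200
  Mountain: 300 × 45 = 13,500
  Plains: 360 × 75 = 27,000
  Valley: 240 × 320 = 76,800
Adjusted estimate = 225,500 / 1,420 = 158.803 → $159.

$159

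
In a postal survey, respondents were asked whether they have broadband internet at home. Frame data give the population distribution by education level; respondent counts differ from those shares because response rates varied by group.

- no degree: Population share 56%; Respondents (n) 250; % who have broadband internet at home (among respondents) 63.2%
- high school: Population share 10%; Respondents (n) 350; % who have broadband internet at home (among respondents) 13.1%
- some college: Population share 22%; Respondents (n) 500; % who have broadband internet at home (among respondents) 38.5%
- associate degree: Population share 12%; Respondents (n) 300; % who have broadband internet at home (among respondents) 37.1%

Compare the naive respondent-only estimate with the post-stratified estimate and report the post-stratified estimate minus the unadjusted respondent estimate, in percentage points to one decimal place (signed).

+13.4 percentage points

Naive respondent-only estimate (weights = respondent counts):
  (250/1400)×63.2 + (350/1400)×13.1 + (500/1400)×38.5 + (300/1400)×37.1 = 36.2607%
Post-stratifying to population shares instead:
  0.56×63.2 + 0.1×13.1 + 0.22×38.5 + 0.12×37.1 = 49.624%
Difference = 49.624 − 36.2607 = 13.3633 pp.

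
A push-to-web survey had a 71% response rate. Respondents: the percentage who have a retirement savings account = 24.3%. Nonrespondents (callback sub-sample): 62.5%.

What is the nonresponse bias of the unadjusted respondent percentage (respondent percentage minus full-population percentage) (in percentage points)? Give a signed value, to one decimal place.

-11.1 percentage points

Nonresponse fraction = 1 − 0.71 = 0.29.
Bias = (nonresponse fraction) × (respondent percentage − nonrespondent percentage)
     = 0.29 × (24.3 − 62.5) = 0.29 × -38.2 = -11.078.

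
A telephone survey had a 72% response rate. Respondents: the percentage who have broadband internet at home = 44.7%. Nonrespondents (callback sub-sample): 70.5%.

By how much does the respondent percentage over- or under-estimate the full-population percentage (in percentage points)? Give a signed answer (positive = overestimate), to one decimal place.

-7.2 percentage points

Nonresponse fraction = 1 − 0.72 = 0.28.
Bias = (nonresponse fraction) × (respondent percentage − nonrespondent percentage)
     = 0.28 × (44.7 − 70.5) = 0.28 × -25.8 = -7.224.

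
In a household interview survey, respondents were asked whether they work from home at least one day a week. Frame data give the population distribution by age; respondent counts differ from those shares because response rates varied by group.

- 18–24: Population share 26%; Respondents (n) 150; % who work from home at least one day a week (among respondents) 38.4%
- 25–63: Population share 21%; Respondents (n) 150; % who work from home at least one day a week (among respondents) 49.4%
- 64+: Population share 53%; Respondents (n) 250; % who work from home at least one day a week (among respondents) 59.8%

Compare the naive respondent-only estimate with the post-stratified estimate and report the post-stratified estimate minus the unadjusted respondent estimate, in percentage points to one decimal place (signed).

+0.9 percentage points

Unadjusted (pooled respondent) estimate weights by respondent counts:
  (150/550)×38.4 + (150/550)×49.4 + (250/550)×59.8 = 51.1273%
Reweighting by population age shares:
  0.26×38.4 + 0.21×49.4 + 0.53×59.8 = 52.052%
Difference = 52.052 − 51.1273 = 0.9247 pp.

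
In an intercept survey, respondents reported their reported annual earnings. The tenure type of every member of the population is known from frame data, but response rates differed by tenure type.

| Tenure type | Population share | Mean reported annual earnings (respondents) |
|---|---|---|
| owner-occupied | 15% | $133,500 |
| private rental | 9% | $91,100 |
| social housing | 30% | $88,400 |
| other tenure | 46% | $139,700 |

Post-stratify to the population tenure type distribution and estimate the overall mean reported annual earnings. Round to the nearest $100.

Each cell contributes population-share × respondent value:
  owner-occupied: 0.15 × 133,500 = 20,025
  private rental: 0.09 × 91,100 = 8199
  social housing: 0.3 × 88,400 = 26,520
  other tenure: 0.46 × 139,700 = 64,262
Post-stratified estimate = 119,006 → $119,000.

$119,000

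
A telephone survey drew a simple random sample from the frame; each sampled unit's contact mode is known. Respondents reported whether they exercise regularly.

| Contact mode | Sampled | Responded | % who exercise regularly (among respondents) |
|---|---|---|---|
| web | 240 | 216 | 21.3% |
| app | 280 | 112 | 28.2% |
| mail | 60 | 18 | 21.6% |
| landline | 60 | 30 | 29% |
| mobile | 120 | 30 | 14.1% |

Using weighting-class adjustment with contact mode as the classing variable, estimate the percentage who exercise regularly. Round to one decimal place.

Response rates by class: web 216/240 = 90%, app 112/280 = 40%, mail 18/60 = 30%, landline 30/60 = 50%, mobile 30/120 = 25%.
Each respondent's weight = sampled/responded in their class; summing within a class gives n_sampled, so:
  web: 240 × 21.3 = 5112
  app: 280 × 28.2 = 7896
  mail: 60 × 21.6 = 1296
  landline: 60 × 29 = 1740
  mobile: 120 × 14.1 = 1692
Adjusted estimate = 17,736 / 760 = 23.3368 → 23.3%.

23.3%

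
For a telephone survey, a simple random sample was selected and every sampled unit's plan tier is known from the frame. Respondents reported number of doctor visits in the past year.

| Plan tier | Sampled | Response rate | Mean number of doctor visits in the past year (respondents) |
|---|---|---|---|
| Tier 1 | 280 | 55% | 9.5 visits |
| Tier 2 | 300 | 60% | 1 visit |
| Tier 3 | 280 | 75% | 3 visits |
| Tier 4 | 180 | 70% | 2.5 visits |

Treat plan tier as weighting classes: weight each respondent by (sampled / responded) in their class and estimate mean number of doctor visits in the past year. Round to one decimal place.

Each respondent's weight = sampled/responded in their class; summing within a class gives n_sampled, so:
  Tier 1: 280 × 9.5 = 2660
  Tier 2: 300 × 1 = 300
  Tier 3: 280 × 3 = 840
  Tier 4: 180 × 2.5 = 450
Adjusted estimate = 4250 / 1,040 = 4.08654 → 4.1.

4.1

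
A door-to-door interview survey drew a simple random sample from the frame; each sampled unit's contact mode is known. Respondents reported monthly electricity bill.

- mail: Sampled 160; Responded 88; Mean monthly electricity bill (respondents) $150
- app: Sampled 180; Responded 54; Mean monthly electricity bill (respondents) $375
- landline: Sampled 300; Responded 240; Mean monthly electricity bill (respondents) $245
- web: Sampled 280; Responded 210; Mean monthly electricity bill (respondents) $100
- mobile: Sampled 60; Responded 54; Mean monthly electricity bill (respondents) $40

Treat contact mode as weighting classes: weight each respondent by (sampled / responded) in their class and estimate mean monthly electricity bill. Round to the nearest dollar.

Class response rates: mail 88/160 = 55%, app 54/180 = 30%, landline 240/300 = 80%, web 210/280 = 75%, mobile 54/60 = 90%.
With weight = n_sampled/n_responded per class, the weighted class total is n_sampled:
  mail: 160 × 150 = 24,000
  app: 180 × 375 = 67,500
  landline: 300 × 245 = 73,500
  web: 280 × 100 = 28,000
  mobile: 60 × 40 = 2400
Adjusted estimate = 195,400 / 980 = 199.388 → $199.

$199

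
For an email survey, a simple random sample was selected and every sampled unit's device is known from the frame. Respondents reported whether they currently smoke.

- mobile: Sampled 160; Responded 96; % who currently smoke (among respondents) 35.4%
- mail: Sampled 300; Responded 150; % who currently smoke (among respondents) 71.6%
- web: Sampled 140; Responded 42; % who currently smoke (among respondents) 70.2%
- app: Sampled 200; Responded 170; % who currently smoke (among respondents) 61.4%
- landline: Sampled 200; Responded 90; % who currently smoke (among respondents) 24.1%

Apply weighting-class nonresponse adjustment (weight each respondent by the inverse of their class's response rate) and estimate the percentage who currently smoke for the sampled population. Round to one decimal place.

54.1%

Response rates by class: mobile 96/160 = 60%, mail 150/300 = 50%, web 42/140 = 30%, app 170/200 = 85%, landline 90/200 = 45%.
Each respondent's weight = sampled/responded in their class; summing within a class gives n_sampled, so:
  mobile: 160 × 35.4 = 5664
  mail: 300 × 71.6 = 21,480
  web: 140 × 70.2 = 9828
  app: 200 × 61.4 = 12,280
  landline: 200 × 24.1 = 4820
Adjusted estimate = 54,072 / 1,000 = 54.072 → 54.1%.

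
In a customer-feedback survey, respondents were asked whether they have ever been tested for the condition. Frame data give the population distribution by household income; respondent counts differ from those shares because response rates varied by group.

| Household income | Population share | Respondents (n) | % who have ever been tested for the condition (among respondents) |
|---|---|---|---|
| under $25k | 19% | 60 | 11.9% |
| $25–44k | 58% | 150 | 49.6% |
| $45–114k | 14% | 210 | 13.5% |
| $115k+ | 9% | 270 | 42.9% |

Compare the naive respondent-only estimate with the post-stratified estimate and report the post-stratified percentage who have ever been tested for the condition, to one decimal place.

36.8%

Without adjustment, the pooled respondent share is:
  (60/690)×11.9 + (150/690)×49.6 + (210/690)×13.5 + (270/690)×42.9 = 32.713%
Reweighting by population household income shares:
  0.19×11.9 + 0.58×49.6 + 0.14×13.5 + 0.09×42.9 = 36.78%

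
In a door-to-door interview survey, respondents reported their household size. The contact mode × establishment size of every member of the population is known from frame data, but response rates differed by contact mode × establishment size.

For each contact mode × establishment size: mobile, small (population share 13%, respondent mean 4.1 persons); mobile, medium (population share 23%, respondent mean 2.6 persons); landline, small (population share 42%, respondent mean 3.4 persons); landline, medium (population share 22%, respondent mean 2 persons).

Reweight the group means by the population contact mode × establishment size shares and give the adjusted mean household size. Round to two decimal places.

Weight each group's respondent value by its population share:
  mobile, small: 0.13 × 4.1 = 0.533
  mobile, medium: 0.23 × 2.6 = 0.598
  landline, small: 0.42 × 3.4 = 1.428
  landline, medium: 0.22 × 2 = 0.44
Post-stratified estimate = 2.999 → 3.00.

3.00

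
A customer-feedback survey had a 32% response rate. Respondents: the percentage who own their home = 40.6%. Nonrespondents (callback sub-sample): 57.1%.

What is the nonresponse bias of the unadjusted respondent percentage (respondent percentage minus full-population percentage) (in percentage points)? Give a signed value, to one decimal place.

-11.2 percentage points

Nonresponse fraction = 1 − 0.32 = 0.68.
Bias = (nonresponse fraction) × (respondent percentage − nonrespondent percentage)
     = 0.68 × (40.6 − 57.1) = 0.68 × -16.5 = -11.22.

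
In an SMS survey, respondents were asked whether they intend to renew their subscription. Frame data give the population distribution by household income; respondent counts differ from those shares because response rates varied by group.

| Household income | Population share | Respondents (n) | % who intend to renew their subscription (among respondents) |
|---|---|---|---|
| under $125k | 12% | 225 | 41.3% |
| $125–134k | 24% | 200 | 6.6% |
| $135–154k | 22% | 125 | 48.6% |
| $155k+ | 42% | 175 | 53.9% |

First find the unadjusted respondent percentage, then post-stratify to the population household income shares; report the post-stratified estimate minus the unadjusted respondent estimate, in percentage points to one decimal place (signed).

+3.8 percentage points

Without adjustment, the pooled respondent share is:
  (225/725)×41.3 + (200/725)×6.6 + (125/725)×48.6 + (175/725)×53.9 = 36.0276%
Reweighting by population household income shares:
  0.12×41.3 + 0.24×6.6 + 0.22×48.6 + 0.42×53.9 = 39.87%
Difference = 39.87 − 36.0276 = 3.8424 pp.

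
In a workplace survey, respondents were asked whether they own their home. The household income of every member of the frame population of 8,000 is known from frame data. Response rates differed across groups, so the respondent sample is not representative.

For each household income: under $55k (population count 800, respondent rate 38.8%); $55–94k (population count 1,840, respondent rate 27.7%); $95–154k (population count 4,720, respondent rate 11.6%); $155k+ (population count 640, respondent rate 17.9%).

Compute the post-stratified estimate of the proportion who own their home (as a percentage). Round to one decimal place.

Post-stratification weights by population share, not respondent share:
  under $55k: (800/8,000) × 38.8 = 3.88
  $55–94k: (1,840/8,000) × 27.7 = 6.371
  $95–154k: (4,720/8,000) × 11.6 = 6.844
  $155k+: (640/8,000) × 17.9 = 1.432
Post-stratified estimate = 18.527 → 18.5%.

18.5%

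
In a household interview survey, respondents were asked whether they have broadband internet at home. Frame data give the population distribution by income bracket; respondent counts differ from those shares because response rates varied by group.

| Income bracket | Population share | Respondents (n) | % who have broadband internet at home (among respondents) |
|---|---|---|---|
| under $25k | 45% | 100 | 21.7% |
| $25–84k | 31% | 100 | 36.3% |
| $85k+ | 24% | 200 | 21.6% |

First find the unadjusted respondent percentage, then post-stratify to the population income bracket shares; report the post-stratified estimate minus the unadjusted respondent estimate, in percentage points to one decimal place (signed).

+0.9 percentage points

Naive respondent-only estimate (weights = respondent counts):
  (100/400)×21.7 + (100/400)×36.3 + (200/400)×21.6 = 25.3%
Reweighting by population income bracket shares:
  0.45×21.7 + 0.31×36.3 + 0.24×21.6 = 26.202%
Difference = 26.202 − 25.3 = 0.902 pp.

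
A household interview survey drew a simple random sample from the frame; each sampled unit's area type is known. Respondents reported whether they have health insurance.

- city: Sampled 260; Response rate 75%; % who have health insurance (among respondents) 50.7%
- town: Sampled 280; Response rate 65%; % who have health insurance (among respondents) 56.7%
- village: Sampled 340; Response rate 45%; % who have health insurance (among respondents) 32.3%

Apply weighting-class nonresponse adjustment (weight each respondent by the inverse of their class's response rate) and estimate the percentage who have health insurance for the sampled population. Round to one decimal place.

45.5%

Inverse-response-rate weighting restores each class to its sampled count, so class totals weight by n_sampled:
  city: 260 × 50.7 = 13,182
  town: 280 × 56.7 = 15,876
  village: 340 × 32.3 = 10982
Adjusted estimate = 40,040 / 880 = 45.5 → 45.5%.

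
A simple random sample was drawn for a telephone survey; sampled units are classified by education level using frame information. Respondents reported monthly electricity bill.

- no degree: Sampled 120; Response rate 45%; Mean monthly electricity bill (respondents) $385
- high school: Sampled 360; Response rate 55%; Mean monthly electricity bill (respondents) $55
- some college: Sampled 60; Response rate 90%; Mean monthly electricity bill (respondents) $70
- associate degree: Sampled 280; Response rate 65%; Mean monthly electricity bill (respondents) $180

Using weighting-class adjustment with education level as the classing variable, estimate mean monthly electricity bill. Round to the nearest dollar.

Each respondent's weight = sampled/responded in their class; summing within a class gives n_sampled, so:
  no degree: 120 × 385 = 46,200
  high school: 360 × 55 = 19,800
  some college: 60 × 70 = 4200
  associate degree: 280 × 180 = 50,400
Adjusted estimate = 120,600 / 820 = 147.073 → $147.

$147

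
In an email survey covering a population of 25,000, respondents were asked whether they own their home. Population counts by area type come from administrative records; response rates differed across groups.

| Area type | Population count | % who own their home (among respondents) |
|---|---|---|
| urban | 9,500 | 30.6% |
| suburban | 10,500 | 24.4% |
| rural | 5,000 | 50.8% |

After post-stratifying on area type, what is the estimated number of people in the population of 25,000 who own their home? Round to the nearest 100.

8,000

Each cell contributes its population count × the respondent rate:
  urban: 9,500 × 30.6% = 2907
  suburban: 10,500 × 24.4% = 2562
  rural: 5,000 × 50.8% = 2540
Estimated total = 8009 → 8,000.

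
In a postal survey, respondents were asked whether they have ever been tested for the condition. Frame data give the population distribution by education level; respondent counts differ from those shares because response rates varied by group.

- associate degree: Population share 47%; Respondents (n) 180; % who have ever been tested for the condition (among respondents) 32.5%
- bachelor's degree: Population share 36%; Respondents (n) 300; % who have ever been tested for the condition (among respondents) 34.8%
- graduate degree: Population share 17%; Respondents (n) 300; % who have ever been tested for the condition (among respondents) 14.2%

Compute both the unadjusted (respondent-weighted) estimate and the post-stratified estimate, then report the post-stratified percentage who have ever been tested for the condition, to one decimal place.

30.2%

Unadjusted (pooled respondent) estimate weights by respondent counts:
  (180/780)×32.5 + (300/780)×34.8 + (300/780)×14.2 = 26.3462%
Reweighting by population education level shares:
  0.47×32.5 + 0.36×34.8 + 0.17×14.2 = 30.217%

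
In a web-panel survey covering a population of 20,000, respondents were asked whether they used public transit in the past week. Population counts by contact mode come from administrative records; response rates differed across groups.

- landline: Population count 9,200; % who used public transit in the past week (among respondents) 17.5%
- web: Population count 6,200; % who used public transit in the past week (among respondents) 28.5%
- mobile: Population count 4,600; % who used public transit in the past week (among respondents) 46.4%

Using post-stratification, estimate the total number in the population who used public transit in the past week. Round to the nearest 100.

Estimated count per cell = population count × respondent percentage:
  landline: 9,200 × 17.5% = 1610
  web: 6,200 × 28.5% = 1767
  mobile: 4,600 × 46.4% = 2134.4
Estimated total = 5511.4 → 5,500.

5,500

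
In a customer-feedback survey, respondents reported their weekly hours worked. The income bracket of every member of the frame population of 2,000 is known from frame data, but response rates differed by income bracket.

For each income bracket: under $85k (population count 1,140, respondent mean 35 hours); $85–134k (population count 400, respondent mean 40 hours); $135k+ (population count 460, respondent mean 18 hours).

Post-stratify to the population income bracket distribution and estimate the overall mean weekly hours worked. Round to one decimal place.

32.1

Reweight to the known income bracket distribution:
  under $85k: (1,140/2,000) × 35 = 19.95
  $85–134k: (400/2,000) × 40 = 8
  $135k+: (460/2,000) × 18 = 4.14
Post-stratified estimate = 32.09 → 32.1.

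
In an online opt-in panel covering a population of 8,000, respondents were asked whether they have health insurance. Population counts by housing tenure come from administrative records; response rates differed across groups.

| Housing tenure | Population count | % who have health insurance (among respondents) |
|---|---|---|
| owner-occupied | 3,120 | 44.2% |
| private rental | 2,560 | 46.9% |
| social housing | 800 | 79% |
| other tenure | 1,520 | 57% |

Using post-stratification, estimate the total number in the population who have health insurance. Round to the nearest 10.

Apply each group's respondent rate to its population count:
  owner-occupied: 3,120 × 44.2% = 1379.04
  private rental: 2,560 × 46.9% = 1200.64
  social housing: 800 × 79% = 632
  other tenure: 1,520 × 57% = 866.4
Estimated total = 4078.08 → 4,080.

4,080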